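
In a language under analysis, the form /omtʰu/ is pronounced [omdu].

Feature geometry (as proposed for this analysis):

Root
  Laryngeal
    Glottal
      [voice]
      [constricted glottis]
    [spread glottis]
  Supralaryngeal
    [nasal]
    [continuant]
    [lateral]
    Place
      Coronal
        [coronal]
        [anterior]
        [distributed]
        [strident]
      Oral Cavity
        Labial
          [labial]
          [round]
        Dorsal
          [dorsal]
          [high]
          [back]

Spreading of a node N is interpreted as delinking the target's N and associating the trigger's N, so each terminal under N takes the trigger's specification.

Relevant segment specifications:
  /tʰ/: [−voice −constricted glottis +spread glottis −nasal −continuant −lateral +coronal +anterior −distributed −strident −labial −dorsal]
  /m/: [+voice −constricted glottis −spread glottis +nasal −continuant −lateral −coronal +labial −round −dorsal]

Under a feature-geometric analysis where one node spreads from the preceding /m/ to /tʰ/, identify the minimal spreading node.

Laryngeal

The alternation /tʰ/ → [d] changes [voice], [spread glottis] and nothing else.
The smallest constituent containing every changed terminal is Laryngeal — each of its daughters lacks at least one of the affected features.
Spreading Laryngeal from /m/ overwrites each of those terminals with /m/'s values, yielding exactly [d].
Had Root spread, [labial], [nasal] would have taken /m/'s values; they stay as in /tʰ/, confirming the spreading constituent is exactly Laryngeal.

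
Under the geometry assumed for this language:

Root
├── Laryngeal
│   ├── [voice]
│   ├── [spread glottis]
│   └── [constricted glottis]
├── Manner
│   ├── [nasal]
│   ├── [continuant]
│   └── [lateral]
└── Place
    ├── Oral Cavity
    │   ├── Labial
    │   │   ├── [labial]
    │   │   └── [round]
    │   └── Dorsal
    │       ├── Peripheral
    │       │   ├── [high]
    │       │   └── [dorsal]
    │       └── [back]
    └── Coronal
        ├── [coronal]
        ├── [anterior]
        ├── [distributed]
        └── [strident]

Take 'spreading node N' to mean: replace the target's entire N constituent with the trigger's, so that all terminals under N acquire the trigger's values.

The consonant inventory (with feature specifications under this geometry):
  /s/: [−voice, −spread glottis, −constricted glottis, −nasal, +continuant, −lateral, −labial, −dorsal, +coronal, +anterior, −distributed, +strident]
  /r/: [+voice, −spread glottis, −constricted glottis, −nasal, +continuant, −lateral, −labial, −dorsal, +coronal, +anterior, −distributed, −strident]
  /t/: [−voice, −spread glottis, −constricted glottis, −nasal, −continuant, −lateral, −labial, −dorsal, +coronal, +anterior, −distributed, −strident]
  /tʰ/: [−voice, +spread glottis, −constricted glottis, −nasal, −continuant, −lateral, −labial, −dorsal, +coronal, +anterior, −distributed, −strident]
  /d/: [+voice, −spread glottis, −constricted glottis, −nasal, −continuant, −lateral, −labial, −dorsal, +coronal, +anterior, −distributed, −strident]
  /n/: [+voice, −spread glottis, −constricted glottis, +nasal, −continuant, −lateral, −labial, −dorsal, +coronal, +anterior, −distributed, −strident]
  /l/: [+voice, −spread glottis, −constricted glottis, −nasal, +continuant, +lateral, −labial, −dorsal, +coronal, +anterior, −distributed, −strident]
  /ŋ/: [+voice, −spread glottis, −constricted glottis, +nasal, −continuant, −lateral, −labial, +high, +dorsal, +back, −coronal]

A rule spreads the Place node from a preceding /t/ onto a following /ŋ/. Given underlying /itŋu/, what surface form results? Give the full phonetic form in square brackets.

Terminals under Place in this geometry: [labial], [round], [high], [dorsal], [back], [coronal], [anterior], [distributed], [strident].
Spreading Place from /t/ onto /ŋ/ replaces those values with /t/'s: [−labial], [−dorsal], [+coronal], [+anterior], [−distributed], [−strident]. Features outside Place ([voice], [spread glottis], [constricted glottis], …) stay as in /ŋ/.
The resulting bundle matches /n/ in the inventory; substituting it for /ŋ/ gives [itnu].

[itnu]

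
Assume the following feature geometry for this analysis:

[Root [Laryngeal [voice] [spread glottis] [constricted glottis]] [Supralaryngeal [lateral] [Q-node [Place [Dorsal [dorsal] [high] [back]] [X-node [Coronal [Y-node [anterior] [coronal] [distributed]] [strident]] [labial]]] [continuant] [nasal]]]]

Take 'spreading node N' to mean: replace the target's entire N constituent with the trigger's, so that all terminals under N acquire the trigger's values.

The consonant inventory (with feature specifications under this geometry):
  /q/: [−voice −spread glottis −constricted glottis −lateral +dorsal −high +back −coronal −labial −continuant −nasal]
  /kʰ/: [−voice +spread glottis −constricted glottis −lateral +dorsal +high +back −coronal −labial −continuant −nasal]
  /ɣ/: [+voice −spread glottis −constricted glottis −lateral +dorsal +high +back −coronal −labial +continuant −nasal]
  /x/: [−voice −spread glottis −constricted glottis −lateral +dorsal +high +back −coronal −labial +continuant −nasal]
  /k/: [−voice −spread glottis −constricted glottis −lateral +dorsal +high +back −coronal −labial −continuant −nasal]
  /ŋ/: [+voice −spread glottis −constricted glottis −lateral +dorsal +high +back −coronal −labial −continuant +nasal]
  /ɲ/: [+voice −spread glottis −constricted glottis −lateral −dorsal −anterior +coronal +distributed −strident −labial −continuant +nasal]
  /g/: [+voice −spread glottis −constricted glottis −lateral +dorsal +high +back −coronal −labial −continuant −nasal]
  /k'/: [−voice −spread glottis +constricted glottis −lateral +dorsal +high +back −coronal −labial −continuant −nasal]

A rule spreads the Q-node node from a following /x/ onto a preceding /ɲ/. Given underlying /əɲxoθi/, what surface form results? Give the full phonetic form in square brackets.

[əɣxoθi]

The Q-node node dominates the terminals [dorsal], [high], [back], [anterior], [coronal], [distributed], [strident], [labial], [continuant], [nasal].
The target acquires /x/'s values for everything under Q-node — [+dorsal], [+high], [+back], [−coronal], [−labial], [+continuant], [−nasal] — while keeping its own [voice], [spread glottis], [constricted glottis], ….
This feature bundle is that of [ɣ], so /əɲxoθi/ surfaces as [əɣxoθi].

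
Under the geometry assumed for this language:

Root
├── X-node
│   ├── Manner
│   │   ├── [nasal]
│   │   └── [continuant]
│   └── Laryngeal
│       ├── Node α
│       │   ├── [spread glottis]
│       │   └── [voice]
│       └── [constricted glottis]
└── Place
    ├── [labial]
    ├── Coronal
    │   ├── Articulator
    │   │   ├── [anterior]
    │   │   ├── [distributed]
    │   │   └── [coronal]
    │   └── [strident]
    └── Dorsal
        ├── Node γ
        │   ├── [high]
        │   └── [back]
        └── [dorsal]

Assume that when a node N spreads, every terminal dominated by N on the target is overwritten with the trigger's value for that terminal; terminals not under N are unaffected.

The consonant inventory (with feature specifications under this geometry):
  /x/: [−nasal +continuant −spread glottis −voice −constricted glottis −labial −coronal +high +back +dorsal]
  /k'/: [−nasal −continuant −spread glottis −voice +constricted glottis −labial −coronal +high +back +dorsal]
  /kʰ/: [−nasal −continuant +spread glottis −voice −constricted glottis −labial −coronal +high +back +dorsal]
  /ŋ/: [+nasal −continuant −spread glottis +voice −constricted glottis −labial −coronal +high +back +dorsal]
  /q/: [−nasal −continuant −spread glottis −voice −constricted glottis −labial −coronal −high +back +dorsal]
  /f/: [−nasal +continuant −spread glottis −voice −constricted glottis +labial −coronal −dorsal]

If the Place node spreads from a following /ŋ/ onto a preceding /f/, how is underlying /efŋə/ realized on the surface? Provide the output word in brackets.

Place immediately or transitively dominates [labial], [anterior], [distributed], [coronal], [strident], [high], [back], [dorsal].
After delinking /f/'s Place and linking /ŋ/'s, the affected terminals become [−labial], [−coronal], [+high], [+back], [+dorsal]; [nasal], [continuant], [spread glottis], … (outside Place) are retained from /f/.
The resulting bundle matches /x/ in the inventory; substituting it for /f/ gives [exŋə].

[exŋə]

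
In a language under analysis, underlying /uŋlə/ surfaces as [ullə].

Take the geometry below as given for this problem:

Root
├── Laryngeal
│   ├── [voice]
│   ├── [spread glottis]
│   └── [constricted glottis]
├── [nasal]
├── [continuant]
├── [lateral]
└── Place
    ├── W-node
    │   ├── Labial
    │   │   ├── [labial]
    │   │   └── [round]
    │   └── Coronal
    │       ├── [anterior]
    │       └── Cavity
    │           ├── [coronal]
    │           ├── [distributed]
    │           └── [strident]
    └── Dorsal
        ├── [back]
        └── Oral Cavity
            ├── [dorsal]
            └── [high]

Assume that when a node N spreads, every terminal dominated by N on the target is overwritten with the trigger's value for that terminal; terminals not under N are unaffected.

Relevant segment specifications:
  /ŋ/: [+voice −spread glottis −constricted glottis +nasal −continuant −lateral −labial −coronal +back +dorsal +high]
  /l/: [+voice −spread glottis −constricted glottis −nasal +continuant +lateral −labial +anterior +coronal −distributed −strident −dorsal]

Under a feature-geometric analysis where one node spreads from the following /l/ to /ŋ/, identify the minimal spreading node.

Comparing /ŋ/ with its surface form [l], the features that change are [nasal], [continuant], [lateral], [coronal], [anterior], [distributed], [strident], [dorsal], [high], [back].
In this geometry the lowest node dominating all of them is Root: every daughter of Root dominates only a proper subset, so no lower node suffices.
Delinking /ŋ/'s Root and associating /l/'s Root gives precisely the feature bundle of [l].

Root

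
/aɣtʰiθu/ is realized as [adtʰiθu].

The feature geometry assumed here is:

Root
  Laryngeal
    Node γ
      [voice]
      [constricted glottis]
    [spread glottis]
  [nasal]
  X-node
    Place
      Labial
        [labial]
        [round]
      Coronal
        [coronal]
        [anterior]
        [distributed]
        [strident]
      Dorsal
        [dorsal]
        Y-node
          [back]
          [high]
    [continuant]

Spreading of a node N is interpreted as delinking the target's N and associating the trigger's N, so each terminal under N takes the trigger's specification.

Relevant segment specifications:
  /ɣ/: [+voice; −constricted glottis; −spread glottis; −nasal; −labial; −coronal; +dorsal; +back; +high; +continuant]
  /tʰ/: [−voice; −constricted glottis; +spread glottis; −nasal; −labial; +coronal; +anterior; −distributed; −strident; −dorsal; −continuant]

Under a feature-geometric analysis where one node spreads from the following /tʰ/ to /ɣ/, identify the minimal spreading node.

The alternation /ɣ/ → [d] changes [continuant], [coronal], [anterior], [distributed], [strident], [dorsal], [high], [back] and nothing else.
Tracing each changed feature up the tree, the paths first meet at X-node; any lower node misses at least one of them.
Delinking /ɣ/'s X-node and associating /tʰ/'s X-node gives precisely the feature bundle of [d].
Had Root spread, [voice], [spread glottis] would have taken /tʰ/'s values; they stay as in /ɣ/, confirming the spreading constituent is exactly X-node.

X-node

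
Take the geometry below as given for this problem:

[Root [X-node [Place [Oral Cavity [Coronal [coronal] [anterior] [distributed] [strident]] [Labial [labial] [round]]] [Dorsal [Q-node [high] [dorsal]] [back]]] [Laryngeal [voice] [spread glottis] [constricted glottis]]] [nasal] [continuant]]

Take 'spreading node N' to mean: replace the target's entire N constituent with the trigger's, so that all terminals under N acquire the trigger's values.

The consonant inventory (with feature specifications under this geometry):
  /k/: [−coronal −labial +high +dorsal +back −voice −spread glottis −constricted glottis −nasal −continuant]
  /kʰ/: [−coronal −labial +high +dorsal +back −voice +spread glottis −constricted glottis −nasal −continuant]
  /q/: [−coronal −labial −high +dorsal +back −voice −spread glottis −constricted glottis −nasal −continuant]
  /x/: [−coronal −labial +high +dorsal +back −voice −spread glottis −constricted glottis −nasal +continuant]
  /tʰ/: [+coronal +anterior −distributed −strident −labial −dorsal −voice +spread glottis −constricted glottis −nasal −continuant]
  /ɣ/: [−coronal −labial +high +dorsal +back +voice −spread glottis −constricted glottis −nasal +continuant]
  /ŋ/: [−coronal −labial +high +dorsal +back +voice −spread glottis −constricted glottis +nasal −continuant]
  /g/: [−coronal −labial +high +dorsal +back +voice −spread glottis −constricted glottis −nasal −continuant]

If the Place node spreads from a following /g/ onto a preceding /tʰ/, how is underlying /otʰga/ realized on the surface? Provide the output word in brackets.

The Place node dominates the terminals [coronal], [anterior], [distributed], [strident], [labial], [round], [high], [dorsal], [back].
Spreading Place from /g/ onto /tʰ/ replaces those values with /g/'s: [−coronal], [−labial], [+high], [+dorsal], [+back]. Features outside Place ([voice], [spread glottis], [constricted glottis], …) stay as in /tʰ/.
Among the inventory, only /kʰ/ has exactly this specification, giving the surface form [okʰga].

[okʰga]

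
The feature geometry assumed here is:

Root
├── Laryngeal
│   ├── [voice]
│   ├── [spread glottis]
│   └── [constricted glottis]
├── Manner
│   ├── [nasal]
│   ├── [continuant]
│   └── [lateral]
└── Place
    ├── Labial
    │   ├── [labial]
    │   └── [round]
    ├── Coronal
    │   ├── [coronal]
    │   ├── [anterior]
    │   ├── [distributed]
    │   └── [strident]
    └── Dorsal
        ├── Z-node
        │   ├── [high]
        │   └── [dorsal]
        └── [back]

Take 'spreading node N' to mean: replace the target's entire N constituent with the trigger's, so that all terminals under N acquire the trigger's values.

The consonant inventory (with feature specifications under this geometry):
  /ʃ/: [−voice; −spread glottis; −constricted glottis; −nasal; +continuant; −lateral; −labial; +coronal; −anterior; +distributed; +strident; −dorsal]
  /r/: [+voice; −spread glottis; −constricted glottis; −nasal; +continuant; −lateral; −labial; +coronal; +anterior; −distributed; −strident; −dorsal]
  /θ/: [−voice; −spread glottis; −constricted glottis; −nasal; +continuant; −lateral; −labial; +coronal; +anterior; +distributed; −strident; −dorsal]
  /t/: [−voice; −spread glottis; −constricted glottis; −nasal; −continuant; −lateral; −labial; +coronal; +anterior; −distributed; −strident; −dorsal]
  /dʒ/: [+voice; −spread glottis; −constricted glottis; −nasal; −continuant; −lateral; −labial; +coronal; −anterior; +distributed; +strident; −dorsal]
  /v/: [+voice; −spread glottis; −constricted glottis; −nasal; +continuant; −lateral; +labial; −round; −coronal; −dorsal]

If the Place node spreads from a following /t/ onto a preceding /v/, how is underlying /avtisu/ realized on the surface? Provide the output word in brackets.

The Place node dominates the terminals [labial], [round], [coronal], [anterior], [distributed], [strident], [high], [dorsal], [back].
The target acquires /t/'s values for everything under Place — [−labial], [+coronal], [+anterior], [−distributed], [−strident], [−dorsal] — while keeping its own [voice], [spread glottis], [constricted glottis], ….
This feature bundle is that of [r], so /avtisu/ surfaces as [artisu].

[artisu]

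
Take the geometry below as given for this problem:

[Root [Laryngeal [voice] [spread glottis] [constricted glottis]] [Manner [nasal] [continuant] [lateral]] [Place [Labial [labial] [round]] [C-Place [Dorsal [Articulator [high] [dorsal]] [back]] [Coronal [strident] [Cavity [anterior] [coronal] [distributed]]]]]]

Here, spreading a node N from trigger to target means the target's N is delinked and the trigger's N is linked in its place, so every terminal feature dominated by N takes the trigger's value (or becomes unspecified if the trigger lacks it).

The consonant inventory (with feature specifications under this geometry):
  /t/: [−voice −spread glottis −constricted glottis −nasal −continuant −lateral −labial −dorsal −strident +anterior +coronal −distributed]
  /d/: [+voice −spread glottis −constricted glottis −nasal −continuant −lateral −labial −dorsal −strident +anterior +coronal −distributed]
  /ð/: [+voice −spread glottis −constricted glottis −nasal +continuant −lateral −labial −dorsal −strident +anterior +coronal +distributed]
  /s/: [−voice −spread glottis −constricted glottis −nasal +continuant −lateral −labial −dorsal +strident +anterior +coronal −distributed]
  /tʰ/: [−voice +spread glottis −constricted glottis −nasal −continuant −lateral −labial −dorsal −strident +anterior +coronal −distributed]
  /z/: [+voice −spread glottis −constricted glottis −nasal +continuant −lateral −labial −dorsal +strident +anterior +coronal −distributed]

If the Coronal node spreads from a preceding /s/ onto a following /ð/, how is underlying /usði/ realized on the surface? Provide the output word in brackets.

[uszi]

Terminals under Coronal in this geometry: [strident], [anterior], [coronal], [distributed].
The target acquires /s/'s values for everything under Coronal — [+strident], [+anterior], [+coronal], [−distributed] — while keeping its own [voice], [spread glottis], [constricted glottis], ….
This feature bundle is that of [z], so /usði/ surfaces as [uszi].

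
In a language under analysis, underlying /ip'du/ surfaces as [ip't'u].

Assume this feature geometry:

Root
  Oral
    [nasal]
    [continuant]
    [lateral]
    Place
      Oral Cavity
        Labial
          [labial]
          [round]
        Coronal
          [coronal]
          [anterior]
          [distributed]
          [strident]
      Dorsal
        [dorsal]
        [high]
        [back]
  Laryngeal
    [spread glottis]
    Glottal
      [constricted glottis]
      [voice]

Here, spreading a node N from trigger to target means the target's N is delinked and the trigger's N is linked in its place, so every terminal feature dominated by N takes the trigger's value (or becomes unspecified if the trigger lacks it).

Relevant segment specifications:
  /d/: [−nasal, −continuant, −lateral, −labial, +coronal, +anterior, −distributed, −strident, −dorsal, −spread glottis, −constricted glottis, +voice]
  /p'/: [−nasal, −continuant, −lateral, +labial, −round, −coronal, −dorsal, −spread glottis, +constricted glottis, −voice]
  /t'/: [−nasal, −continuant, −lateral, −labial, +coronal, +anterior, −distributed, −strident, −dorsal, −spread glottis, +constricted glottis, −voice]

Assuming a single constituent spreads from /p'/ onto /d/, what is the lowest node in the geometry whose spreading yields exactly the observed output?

Feature comparison: [voice], [constricted glottis] differ between /d/ and [t']; the remaining terminals match.
In this geometry the lowest node dominating all of them is Glottal: every daughter of Glottal dominates only a proper subset, so no lower node suffices.
Delinking /d/'s Glottal and associating /p'/'s Glottal gives precisely the feature bundle of [t'].
Features on which the two segments disagree outside Glottal, such as [labial], [coronal], are unchanged — nothing dominating them spread, and Glottal is the minimal sufficient constituent.

Glottal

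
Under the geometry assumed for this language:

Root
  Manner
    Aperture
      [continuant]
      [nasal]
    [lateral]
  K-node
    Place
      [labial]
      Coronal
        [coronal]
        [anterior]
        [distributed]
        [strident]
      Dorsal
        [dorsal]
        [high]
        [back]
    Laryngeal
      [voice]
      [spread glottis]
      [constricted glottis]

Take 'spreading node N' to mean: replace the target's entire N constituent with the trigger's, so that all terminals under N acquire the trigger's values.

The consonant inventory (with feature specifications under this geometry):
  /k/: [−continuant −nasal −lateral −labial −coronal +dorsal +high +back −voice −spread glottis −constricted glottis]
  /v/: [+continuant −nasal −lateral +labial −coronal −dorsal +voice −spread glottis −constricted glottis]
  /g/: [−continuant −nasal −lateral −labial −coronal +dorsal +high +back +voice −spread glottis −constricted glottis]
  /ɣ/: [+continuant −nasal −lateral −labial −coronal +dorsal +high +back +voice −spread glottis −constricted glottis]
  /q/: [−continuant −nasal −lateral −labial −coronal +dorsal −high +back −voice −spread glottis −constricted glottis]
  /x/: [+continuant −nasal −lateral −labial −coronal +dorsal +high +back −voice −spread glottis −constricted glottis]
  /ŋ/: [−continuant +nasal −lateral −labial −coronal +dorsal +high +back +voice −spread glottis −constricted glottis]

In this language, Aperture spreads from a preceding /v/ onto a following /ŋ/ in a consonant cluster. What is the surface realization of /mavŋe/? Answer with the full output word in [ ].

[mavɣe]

Terminals under Aperture in this geometry: [continuant], [nasal].
Spreading Aperture from /v/ onto /ŋ/ replaces those values with /v/'s: [+continuant], [−nasal]. Features outside Aperture ([lateral], [labial], [coronal], …) stay as in /ŋ/.
The resulting bundle matches /ɣ/ in the inventory; substituting it for /ŋ/ gives [mavɣe].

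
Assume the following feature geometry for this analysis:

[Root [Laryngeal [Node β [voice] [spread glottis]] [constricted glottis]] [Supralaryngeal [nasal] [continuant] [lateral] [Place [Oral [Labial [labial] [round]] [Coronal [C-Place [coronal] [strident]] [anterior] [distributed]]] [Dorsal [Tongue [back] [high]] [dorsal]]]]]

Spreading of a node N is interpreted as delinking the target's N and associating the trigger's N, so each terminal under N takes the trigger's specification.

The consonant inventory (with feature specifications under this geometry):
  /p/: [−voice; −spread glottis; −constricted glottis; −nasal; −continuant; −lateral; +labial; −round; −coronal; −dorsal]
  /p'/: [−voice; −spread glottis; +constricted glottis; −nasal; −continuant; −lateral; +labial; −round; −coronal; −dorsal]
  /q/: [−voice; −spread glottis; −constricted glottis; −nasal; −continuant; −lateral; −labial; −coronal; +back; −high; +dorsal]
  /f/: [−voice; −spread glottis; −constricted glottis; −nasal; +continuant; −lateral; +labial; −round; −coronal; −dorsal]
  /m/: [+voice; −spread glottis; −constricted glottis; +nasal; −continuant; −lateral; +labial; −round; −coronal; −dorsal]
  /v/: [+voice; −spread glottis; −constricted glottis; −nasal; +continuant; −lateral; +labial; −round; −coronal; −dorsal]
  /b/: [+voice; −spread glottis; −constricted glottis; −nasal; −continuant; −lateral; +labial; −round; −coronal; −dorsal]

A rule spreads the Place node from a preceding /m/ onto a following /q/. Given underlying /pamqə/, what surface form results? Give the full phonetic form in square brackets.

Terminals under Place in this geometry: [labial], [round], [coronal], [strident], [anterior], [distributed], [back], [high], [dorsal].
Spreading Place from /m/ onto /q/ replaces those values with /m/'s: [+labial], [−round], [−coronal], [−dorsal]. Features outside Place ([voice], [spread glottis], [constricted glottis], …) stay as in /q/.
Among the inventory, only /p/ has exactly this specification, giving the surface form [pampə].

[pampə]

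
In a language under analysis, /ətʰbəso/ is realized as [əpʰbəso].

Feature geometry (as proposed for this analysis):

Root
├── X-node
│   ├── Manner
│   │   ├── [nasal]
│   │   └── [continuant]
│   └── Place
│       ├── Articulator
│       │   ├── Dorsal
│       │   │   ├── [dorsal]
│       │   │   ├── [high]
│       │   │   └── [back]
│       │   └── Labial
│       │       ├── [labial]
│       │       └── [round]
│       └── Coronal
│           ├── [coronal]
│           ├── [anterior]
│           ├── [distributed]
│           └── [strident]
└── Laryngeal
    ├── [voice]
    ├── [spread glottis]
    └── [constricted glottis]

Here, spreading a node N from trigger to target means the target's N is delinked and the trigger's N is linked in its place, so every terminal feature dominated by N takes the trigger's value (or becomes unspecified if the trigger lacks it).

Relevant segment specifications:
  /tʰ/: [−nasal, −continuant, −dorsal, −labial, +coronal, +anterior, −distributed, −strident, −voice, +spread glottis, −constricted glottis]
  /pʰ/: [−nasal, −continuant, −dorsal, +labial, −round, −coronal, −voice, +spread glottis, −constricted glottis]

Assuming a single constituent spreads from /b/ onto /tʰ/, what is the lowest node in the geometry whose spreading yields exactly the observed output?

Place

The alternation /tʰ/ → [pʰ] changes [labial], [round], [coronal], [anterior], [distributed], [strident] and nothing else.
The smallest constituent containing every changed terminal is Place — each of its daughters lacks at least one of the affected features.
Delinking /tʰ/'s Place and associating /b/'s Place gives precisely the feature bundle of [pʰ].
Features on which the two segments disagree outside Place, such as [spread glottis], [voice], are unchanged — nothing dominating them spread, and Place is the minimal sufficient constituent.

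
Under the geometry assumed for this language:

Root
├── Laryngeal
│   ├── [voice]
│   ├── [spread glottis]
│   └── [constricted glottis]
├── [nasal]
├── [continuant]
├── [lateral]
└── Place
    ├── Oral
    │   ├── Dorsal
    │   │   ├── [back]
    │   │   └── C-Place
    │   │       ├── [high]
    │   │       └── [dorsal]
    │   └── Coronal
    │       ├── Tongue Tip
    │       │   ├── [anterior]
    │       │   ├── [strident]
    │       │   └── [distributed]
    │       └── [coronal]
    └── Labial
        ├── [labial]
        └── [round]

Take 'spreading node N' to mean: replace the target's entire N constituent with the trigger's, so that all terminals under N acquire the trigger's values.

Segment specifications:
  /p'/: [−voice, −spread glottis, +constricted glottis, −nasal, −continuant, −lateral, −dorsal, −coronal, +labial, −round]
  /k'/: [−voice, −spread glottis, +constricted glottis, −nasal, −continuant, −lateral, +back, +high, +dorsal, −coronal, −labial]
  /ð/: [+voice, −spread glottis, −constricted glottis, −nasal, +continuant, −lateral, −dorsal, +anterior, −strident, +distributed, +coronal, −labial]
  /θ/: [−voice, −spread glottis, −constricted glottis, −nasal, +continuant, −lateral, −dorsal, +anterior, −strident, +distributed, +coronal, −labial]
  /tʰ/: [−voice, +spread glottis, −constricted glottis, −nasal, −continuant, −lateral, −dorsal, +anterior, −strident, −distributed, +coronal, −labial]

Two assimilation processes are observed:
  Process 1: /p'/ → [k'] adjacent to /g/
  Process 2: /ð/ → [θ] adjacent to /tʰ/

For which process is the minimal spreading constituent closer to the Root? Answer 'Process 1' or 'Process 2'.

In Process 1, [labial], [round], [dorsal], [high], [back] change, so the minimal spreading node is Place at depth 1.
Process 2: the feature that changes is [voice]; the minimal node is [voice] (depth 2).
Place is closer to Root than [voice], so Process 1 spreads the higher node.

Process 1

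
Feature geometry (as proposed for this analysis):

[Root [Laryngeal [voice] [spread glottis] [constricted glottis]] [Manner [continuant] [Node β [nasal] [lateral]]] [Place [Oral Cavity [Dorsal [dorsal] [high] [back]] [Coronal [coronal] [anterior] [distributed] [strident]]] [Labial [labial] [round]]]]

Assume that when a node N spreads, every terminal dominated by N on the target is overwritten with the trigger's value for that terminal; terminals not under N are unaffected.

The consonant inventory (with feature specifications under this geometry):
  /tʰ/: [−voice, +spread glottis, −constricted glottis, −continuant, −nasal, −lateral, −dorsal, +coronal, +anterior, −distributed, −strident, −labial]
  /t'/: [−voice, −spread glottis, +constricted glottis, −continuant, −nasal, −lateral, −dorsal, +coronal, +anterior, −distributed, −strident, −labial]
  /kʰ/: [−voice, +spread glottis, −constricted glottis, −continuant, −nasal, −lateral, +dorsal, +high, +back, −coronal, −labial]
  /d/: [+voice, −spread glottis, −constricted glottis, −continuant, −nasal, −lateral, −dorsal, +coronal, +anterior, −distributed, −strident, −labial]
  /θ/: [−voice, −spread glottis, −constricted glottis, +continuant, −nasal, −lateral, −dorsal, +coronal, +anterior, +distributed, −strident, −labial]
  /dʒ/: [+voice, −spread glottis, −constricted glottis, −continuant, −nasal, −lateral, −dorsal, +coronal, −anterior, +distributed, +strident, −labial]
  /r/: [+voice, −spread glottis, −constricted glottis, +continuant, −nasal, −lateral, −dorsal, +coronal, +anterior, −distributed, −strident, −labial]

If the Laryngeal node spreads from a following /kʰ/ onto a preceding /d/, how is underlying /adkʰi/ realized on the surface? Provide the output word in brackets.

[atʰkʰi]

The Laryngeal node dominates the terminals [voice], [spread glottis], [constricted glottis].
The target acquires /kʰ/'s values for everything under Laryngeal — [−voice], [+spread glottis], [−constricted glottis] — while keeping its own [continuant], [nasal], [lateral], ….
The resulting bundle matches /tʰ/ in the inventory; substituting it for /d/ gives [atʰkʰi].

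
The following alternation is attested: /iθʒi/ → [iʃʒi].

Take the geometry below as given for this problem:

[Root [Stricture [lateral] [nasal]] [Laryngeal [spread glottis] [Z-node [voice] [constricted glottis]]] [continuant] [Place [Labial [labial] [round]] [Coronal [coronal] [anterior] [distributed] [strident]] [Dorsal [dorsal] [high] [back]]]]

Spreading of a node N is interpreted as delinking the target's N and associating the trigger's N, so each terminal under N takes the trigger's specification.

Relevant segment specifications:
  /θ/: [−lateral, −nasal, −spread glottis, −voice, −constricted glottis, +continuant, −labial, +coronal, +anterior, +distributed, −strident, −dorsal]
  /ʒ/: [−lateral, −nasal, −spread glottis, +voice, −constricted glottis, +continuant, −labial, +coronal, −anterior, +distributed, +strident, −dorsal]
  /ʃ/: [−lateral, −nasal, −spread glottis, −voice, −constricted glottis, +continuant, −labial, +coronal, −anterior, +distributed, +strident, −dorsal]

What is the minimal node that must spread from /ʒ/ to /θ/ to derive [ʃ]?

Comparing /θ/ with its surface form [ʃ], the features that change are [anterior], [strident].
In this geometry the lowest node dominating all of them is Coronal: every daughter of Coronal dominates only a proper subset, so no lower node suffices.
Spreading Coronal from /ʒ/ overwrites each of those terminals with /ʒ/'s values, yielding exactly [ʃ].
[voice] stays as in /θ/ although /ʒ/ differs there, so no node dominating it spread; among the remaining candidates Coronal is the lowest that derives the output.

Coronal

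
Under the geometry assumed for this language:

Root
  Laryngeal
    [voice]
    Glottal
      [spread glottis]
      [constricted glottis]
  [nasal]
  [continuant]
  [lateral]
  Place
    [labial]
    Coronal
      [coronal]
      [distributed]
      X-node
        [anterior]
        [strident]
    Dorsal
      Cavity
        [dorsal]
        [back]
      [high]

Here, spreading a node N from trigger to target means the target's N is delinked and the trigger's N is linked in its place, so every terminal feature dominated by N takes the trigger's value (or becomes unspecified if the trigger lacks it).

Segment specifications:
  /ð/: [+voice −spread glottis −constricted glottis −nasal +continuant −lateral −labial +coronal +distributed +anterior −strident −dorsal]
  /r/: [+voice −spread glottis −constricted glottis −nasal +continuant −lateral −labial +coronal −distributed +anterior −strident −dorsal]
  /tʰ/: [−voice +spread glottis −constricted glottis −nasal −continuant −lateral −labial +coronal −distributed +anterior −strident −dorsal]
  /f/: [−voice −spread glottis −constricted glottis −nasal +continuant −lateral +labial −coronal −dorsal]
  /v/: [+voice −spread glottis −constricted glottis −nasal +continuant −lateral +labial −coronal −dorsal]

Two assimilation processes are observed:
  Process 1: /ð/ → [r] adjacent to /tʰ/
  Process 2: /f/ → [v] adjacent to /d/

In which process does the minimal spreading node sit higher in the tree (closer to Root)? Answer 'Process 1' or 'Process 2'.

Process 1 alters [distributed]; the lowest dominating node is [distributed] (depth 3 from Root).
Process 2 alters [voice]; the lowest dominating node is [voice] (depth 2 from Root).
[voice] (depth 2) sits above [distributed] (depth 3), making Process 2 the one with the higher spreading node.

Process 2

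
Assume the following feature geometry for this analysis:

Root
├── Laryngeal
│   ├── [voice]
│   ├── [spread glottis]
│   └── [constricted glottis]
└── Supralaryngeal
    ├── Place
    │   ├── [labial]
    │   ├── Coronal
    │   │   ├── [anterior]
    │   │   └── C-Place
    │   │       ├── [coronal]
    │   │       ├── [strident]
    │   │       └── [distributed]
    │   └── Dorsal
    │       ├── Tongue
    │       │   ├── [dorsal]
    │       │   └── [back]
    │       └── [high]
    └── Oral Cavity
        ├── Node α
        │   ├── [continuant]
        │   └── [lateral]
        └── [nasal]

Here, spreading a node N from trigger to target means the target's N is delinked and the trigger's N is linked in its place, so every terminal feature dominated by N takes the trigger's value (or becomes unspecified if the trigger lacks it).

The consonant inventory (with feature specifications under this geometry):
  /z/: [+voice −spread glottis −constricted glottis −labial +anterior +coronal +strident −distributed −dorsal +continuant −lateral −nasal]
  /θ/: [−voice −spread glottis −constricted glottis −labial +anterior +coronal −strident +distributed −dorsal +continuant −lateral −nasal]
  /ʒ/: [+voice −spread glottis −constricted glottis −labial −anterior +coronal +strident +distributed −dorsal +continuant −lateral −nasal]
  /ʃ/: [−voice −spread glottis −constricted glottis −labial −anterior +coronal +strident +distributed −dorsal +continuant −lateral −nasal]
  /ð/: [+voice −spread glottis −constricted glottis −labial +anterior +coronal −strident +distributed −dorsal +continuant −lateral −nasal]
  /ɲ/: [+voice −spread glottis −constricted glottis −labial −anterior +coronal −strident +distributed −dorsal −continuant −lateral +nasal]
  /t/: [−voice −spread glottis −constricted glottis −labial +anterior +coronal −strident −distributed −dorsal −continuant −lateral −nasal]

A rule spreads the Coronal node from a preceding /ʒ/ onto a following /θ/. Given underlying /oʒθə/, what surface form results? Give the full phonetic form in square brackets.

Coronal immediately or transitively dominates [anterior], [coronal], [strident], [distributed].
After delinking /θ/'s Coronal and linking /ʒ/'s, the affected terminals become [−anterior], [+coronal], [+strident], [+distributed]; [voice], [spread glottis], [constricted glottis], … (outside Coronal) are retained from /θ/.
Among the inventory, only /ʃ/ has exactly this specification, giving the surface form [oʒʃə].

[oʒʃə]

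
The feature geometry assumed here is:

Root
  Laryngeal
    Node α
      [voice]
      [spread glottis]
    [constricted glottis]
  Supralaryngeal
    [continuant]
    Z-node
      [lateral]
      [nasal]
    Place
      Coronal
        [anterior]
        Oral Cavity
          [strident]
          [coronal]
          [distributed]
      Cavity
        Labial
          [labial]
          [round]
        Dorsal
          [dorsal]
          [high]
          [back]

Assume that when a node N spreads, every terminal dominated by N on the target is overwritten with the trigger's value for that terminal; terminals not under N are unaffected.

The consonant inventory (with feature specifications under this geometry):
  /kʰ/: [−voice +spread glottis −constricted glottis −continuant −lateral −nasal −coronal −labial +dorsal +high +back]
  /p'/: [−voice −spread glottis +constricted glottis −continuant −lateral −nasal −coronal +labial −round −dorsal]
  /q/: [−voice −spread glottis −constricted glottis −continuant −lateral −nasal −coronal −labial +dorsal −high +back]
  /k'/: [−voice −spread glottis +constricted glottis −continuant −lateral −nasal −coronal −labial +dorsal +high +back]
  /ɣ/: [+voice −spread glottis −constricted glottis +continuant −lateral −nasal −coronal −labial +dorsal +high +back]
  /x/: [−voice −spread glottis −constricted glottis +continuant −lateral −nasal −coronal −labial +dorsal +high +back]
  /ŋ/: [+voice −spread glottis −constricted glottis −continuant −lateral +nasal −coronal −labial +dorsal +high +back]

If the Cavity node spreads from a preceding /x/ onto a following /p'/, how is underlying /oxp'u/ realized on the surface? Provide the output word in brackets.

Cavity immediately or transitively dominates [labial], [round], [dorsal], [high], [back].
After delinking /p'/'s Cavity and linking /x/'s, the affected terminals become [−labial], [+dorsal], [+high], [+back]; [voice], [spread glottis], [constricted glottis], … (outside Cavity) are retained from /p'/.
This feature bundle is that of [k'], so /oxp'u/ surfaces as [oxk'u].

[oxk'u]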